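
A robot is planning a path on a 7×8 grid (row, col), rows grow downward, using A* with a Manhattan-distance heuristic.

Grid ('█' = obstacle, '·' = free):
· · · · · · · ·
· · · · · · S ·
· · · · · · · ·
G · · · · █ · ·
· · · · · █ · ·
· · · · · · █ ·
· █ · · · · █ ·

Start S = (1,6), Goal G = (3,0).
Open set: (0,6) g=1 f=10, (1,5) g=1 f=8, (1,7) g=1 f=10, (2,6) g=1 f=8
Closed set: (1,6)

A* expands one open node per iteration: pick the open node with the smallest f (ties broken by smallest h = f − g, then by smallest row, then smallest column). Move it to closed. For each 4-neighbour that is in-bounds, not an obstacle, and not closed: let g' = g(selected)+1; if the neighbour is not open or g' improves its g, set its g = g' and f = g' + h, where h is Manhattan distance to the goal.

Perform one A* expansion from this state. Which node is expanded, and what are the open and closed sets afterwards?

expanded=(1,5); open=[(0,5) g=2 f=10, (0,6) g=1 f=10, (1,4) g=2 f=8, (1,7) g=1 f=10, (2,5) g=2 f=8, (2,6) g=1 f=8]; closed=[(1,5), (1,6)]

step 1: expand (1,5) (f=8, h=7) → closed; open now [(0,5) g=2 f=10, (0,6) g=1 f=10, (1,4) g=2 f=8, (1,7) g=1 f=10, (2,5) g=2 f=8, (2,6) g=1 f=8]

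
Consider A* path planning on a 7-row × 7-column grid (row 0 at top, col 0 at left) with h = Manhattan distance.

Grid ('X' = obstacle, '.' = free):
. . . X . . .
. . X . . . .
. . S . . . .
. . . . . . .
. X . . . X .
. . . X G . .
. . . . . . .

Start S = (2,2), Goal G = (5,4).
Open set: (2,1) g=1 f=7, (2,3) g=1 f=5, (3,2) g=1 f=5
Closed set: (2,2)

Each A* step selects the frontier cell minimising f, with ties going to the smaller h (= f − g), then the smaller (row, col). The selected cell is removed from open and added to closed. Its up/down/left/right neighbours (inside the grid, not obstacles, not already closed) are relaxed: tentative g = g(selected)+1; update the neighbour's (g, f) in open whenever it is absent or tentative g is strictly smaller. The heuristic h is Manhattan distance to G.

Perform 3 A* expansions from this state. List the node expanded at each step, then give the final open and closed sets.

order=[(2,3) → (2,4) → (3,4)]; open=[(1,3) g=2 f=7, (1,4) g=3 f=7, (2,1) g=1 f=7, (2,5) g=3 f=7, (3,2) g=1 f=5, (3,3) g=2 f=5, (3,5) g=4 f=7, (4,4) g=4 f=5]; closed=[(2,2), (2,3), (2,4), (3,4)]

step 1: expand (2,3) (f=5, h=4) → closed; open now [(1,3) g=2 f=7, (2,1) g=1 f=7, (2,4) g=2 f=5, (3,2) g=1 f=5, (3,3) g=2 f=5]
step 2: expand (2,4) (f=5, h=3) → closed; open now [(1,3) g=2 f=7, (1,4) g=3 f=7, (2,1) g=1 f=7, (2,5) g=3 f=7, (3,2) g=1 f=5, (3,3) g=2 f=5, (3,4) g=3 f=5]
step 3: expand (3,4) (f=5, h=2) → closed; open now [(1,3) g=2 f=7, (1,4) g=3 f=7, (2,1) g=1 f=7, (2,5) g=3 f=7, (3,2) g=1 f=5, (3,3) g=2 f=5, (3,5) g=4 f=7, (4,4) g=4 f=5]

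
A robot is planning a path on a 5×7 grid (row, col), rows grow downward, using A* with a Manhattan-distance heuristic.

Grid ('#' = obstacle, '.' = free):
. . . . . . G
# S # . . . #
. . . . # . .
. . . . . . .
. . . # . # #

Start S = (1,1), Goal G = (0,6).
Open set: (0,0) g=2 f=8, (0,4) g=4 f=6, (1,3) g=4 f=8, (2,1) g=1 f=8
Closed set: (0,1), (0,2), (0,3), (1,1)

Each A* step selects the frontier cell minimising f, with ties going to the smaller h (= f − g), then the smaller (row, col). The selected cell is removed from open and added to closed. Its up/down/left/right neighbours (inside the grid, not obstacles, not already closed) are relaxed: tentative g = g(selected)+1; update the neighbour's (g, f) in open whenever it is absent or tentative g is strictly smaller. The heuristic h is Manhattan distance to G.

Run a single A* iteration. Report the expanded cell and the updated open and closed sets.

step 1: expand (0,4) (f=6, h=2) → closed; open now [(0,0) g=2 f=8, (0,5) g=5 f=6, (1,3) g=4 f=8, (1,4) g=5 f=8, (2,1) g=1 f=8]

expanded=(0,4); open=[(0,0) g=2 f=8, (0,5) g=5 f=6, (1,3) g=4 f=8, (1,4) g=5 f=8, (2,1) g=1 f=8]; closed=[(0,1), (0,2), (0,3), (0,4), (1,1)]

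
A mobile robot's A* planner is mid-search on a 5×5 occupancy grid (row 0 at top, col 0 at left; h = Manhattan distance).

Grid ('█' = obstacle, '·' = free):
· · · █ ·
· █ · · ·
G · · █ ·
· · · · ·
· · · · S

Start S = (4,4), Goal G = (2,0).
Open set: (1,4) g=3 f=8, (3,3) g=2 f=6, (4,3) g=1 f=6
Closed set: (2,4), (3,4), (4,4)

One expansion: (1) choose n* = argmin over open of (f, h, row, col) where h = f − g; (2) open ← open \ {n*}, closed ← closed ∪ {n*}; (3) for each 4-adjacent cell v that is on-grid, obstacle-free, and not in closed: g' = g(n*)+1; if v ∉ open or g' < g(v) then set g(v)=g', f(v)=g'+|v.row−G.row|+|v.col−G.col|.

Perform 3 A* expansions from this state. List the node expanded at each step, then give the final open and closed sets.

order=[(3,3) → (3,2) → (2,2)]; open=[(1,2) g=5 f=8, (1,4) g=3 f=8, (2,1) g=5 f=6, (3,1) g=4 f=6, (4,2) g=4 f=8, (4,3) g=1 f=6]; closed=[(2,2), (2,4), (3,2), (3,3), (3,4), (4,4)]

step 1: expand (3,3) (f=6, h=4) → closed; open now [(1,4) g=3 f=8, (3,2) g=3 f=6, (4,3) g=1 f=6]
step 2: expand (3,2) (f=6, h=3) → closed; open now [(1,4) g=3 f=8, (2,2) g=4 f=6, (3,1) g=4 f=6, (4,2) g=4 f=8, (4,3) g=1 f=6]
step 3: expand (2,2) (f=6, h=2) → closed; open now [(1,2) g=5 f=8, (1,4) g=3 f=8, (2,1) g=5 f=6, (3,1) g=4 f=6, (4,2) g=4 f=8, (4,3) g=1 f=6]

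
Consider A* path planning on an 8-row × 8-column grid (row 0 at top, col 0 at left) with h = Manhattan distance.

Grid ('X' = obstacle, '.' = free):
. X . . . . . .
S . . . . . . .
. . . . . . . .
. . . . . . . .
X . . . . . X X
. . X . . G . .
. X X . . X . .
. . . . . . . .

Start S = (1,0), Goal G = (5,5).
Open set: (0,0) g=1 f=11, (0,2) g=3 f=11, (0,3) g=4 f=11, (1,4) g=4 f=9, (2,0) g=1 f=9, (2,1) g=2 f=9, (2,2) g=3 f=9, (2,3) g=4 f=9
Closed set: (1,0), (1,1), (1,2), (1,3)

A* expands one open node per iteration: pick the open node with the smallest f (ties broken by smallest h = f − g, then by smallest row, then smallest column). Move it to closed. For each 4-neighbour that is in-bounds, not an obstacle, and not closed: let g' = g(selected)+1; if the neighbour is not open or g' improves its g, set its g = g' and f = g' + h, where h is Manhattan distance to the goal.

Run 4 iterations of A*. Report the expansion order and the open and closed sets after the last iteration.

step 1: expand (1,4) (f=9, h=5) → closed; open now [(0,0) g=1 f=11, (0,2) g=3 f=11, (0,3) g=4 f=11, (0,4) g=5 f=11, (1,5) g=5 f=9, (2,0) g=1 f=9, (2,1) g=2 f=9, (2,2) g=3 f=9, (2,3) g=4 f=9, (2,4) g=5 f=9]
step 2: expand (1,5) (f=9, h=4) → closed; open now [(0,0) g=1 f=11, (0,2) g=3 f=11, (0,3) g=4 f=11, (0,4) g=5 f=11, (0,5) g=6 f=11, (1,6) g=6 f=11, (2,0) g=1 f=9, (2,1) g=2 f=9, (2,2) g=3 f=9, (2,3) g=4 f=9, (2,4) g=5 f=9, (2,5) g=6 f=9]
step 3: expand (2,5) (f=9, h=3) → closed; open now [(0,0) g=1 f=11, (0,2) g=3 f=11, (0,3) g=4 f=11, (0,4) g=5 f=11, (0,5) g=6 f=11, (1,6) g=6 f=11, (2,0) g=1 f=9, (2,1) g=2 f=9, (2,2) g=3 f=9, (2,3) g=4 f=9, (2,4) g=5 f=9, (2,6) g=7 f=11, (3,5) g=7 f=9]
step 4: expand (3,5) (f=9, h=2) → closed; open now [(0,0) g=1 f=11, (0,2) g=3 f=11, (0,3) g=4 f=11, (0,4) g=5 f=11, (0,5) g=6 f=11, (1,6) g=6 f=11, (2,0) g=1 f=9, (2,1) g=2 f=9, (2,2) g=3 f=9, (2,3) g=4 f=9, (2,4) g=5 f=9, (2,6) g=7 f=11, (3,4) g=8 f=11, (3,6) g=8 f=11, (4,5) g=8 f=9]

order=[(1,4) → (1,5) → (2,5) → (3,5)]; open=[(0,0) g=1 f=11, (0,2) g=3 f=11, (0,3) g=4 f=11, (0,4) g=5 f=11, (0,5) g=6 f=11, (1,6) g=6 f=11, (2,0) g=1 f=9, (2,1) g=2 f=9, (2,2) g=3 f=9, (2,3) g=4 f=9, (2,4) g=5 f=9, (2,6) g=7 f=11, (3,4) g=8 f=11, (3,6) g=8 f=11, (4,5) g=8 f=9]; closed=[(1,0), (1,1), (1,2), (1,3), (1,4), (1,5), (2,5), (3,5)]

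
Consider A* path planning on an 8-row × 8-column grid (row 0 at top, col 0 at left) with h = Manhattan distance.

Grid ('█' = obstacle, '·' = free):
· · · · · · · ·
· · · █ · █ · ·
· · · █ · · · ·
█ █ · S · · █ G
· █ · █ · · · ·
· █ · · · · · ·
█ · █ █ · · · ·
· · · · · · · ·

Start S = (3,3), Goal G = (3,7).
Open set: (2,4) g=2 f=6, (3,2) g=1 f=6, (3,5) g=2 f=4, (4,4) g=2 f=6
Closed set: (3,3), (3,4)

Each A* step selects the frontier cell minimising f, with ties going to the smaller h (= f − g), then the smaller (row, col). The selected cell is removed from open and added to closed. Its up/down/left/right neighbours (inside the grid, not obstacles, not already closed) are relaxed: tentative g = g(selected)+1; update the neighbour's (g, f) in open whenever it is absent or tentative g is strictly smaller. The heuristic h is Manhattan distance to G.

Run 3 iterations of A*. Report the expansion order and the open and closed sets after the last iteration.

order=[(3,5) → (2,5) → (2,6)]; open=[(1,6) g=5 f=8, (2,4) g=2 f=6, (2,7) g=5 f=6, (3,2) g=1 f=6, (4,4) g=2 f=6, (4,5) g=3 f=6]; closed=[(2,5), (2,6), (3,3), (3,4), (3,5)]

step 1: expand (3,5) (f=4, h=2) → closed; open now [(2,4) g=2 f=6, (2,5) g=3 f=6, (3,2) g=1 f=6, (4,4) g=2 f=6, (4,5) g=3 f=6]
step 2: expand (2,5) (f=6, h=3) → closed; open now [(2,4) g=2 f=6, (2,6) g=4 f=6, (3,2) g=1 f=6, (4,4) g=2 f=6, (4,5) g=3 f=6]
step 3: expand (2,6) (f=6, h=2) → closed; open now [(1,6) g=5 f=8, (2,4) g=2 f=6, (2,7) g=5 f=6, (3,2) g=1 f=6, (4,4) g=2 f=6, (4,5) g=3 f=6]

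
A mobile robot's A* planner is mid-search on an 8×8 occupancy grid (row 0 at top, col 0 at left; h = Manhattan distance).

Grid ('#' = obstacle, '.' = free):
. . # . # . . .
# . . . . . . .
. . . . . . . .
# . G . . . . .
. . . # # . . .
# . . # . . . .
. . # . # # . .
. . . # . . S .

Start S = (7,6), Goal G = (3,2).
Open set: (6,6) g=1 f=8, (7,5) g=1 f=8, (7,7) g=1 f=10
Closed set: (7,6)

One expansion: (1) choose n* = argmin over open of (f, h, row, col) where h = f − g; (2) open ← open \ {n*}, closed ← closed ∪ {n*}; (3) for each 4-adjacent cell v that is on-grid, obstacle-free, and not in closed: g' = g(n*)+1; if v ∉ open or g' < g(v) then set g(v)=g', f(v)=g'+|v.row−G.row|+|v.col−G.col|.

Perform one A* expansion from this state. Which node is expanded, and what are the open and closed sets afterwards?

expanded=(6,6); open=[(5,6) g=2 f=8, (6,7) g=2 f=10, (7,5) g=1 f=8, (7,7) g=1 f=10]; closed=[(6,6), (7,6)]

step 1: expand (6,6) (f=8, h=7) → closed; open now [(5,6) g=2 f=8, (6,7) g=2 f=10, (7,5) g=1 f=8, (7,7) g=1 f=10]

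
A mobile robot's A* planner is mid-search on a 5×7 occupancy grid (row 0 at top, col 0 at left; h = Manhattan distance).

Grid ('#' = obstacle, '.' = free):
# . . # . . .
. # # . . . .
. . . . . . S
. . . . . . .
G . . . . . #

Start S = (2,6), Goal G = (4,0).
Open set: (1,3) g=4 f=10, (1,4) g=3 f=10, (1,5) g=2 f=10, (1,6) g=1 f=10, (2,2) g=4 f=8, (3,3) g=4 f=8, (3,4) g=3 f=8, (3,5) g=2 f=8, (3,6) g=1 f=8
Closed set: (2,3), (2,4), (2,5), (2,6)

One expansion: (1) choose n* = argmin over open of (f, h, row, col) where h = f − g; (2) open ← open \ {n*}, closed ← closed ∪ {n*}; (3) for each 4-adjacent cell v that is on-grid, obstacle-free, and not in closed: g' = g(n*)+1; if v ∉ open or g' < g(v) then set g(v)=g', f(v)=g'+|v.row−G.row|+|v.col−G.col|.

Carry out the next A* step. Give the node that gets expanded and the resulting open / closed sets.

step 1: expand (2,2) (f=8, h=4) → closed; open now [(1,3) g=4 f=10, (1,4) g=3 f=10, (1,5) g=2 f=10, (1,6) g=1 f=10, (2,1) g=5 f=8, (3,2) g=5 f=8, (3,3) g=4 f=8, (3,4) g=3 f=8, (3,5) g=2 f=8, (3,6) g=1 f=8]

expanded=(2,2); open=[(1,3) g=4 f=10, (1,4) g=3 f=10, (1,5) g=2 f=10, (1,6) g=1 f=10, (2,1) g=5 f=8, (3,2) g=5 f=8, (3,3) g=4 f=8, (3,4) g=3 f=8, (3,5) g=2 f=8, (3,6) g=1 f=8]; closed=[(2,2), (2,3), (2,4), (2,5), (2,6)]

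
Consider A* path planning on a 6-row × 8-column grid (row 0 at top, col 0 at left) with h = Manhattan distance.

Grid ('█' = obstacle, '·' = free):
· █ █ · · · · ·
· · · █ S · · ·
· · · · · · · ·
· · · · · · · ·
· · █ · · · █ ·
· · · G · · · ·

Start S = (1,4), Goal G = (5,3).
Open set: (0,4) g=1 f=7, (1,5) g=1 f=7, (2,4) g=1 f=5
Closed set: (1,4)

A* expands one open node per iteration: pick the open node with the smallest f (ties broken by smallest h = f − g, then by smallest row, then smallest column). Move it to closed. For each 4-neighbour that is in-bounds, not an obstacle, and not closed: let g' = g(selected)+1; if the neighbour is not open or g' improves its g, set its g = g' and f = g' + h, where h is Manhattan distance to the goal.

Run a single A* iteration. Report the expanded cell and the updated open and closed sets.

step 1: expand (2,4) (f=5, h=4) → closed; open now [(0,4) g=1 f=7, (1,5) g=1 f=7, (2,3) g=2 f=5, (2,5) g=2 f=7, (3,4) g=2 f=5]

expanded=(2,4); open=[(0,4) g=1 f=7, (1,5) g=1 f=7, (2,3) g=2 f=5, (2,5) g=2 f=7, (3,4) g=2 f=5]; closed=[(1,4), (2,4)]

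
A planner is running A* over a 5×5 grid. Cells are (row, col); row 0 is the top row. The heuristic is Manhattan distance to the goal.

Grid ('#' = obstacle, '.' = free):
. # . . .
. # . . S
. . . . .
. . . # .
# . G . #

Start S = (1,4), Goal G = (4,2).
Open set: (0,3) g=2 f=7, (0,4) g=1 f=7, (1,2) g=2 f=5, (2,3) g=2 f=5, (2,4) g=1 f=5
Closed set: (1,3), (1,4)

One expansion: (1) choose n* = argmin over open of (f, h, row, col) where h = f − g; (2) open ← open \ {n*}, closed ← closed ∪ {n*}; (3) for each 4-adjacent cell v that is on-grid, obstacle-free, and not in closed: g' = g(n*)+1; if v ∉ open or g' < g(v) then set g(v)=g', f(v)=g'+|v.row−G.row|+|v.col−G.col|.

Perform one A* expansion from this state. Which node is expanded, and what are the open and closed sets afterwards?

expanded=(1,2); open=[(0,2) g=3 f=7, (0,3) g=2 f=7, (0,4) g=1 f=7, (2,2) g=3 f=5, (2,3) g=2 f=5, (2,4) g=1 f=5]; closed=[(1,2), (1,3), (1,4)]

step 1: expand (1,2) (f=5, h=3) → closed; open now [(0,2) g=3 f=7, (0,3) g=2 f=7, (0,4) g=1 f=7, (2,2) g=3 f=5, (2,3) g=2 f=5, (2,4) g=1 f=5]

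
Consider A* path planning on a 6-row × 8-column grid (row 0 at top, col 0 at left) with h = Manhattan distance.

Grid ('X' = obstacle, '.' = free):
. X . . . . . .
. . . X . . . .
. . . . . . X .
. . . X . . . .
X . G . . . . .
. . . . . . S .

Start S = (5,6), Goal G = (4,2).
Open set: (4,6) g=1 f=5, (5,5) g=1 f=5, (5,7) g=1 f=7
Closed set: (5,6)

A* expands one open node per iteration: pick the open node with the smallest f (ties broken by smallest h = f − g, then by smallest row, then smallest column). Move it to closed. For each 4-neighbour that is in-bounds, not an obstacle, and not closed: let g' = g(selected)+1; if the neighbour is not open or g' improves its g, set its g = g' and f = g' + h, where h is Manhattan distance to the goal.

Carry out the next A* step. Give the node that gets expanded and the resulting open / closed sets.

expanded=(4,6); open=[(3,6) g=2 f=7, (4,5) g=2 f=5, (4,7) g=2 f=7, (5,5) g=1 f=5, (5,7) g=1 f=7]; closed=[(4,6), (5,6)]

step 1: expand (4,6) (f=5, h=4) → closed; open now [(3,6) g=2 f=7, (4,5) g=2 f=5, (4,7) g=2 f=7, (5,5) g=1 f=5, (5,7) g=1 f=7]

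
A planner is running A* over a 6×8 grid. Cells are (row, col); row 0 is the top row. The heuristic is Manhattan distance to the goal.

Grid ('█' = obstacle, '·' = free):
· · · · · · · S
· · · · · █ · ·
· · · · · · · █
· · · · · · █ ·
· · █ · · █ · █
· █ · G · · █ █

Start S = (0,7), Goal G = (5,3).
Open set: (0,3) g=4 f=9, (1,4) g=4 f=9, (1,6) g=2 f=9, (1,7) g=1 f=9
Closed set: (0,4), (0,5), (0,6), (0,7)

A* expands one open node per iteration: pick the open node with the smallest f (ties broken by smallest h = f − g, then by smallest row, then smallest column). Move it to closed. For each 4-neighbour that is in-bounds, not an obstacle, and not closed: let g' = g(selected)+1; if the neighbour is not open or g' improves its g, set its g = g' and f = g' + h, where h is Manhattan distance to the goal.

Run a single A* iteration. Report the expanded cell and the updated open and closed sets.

expanded=(0,3); open=[(0,2) g=5 f=11, (1,3) g=5 f=9, (1,4) g=4 f=9, (1,6) g=2 f=9, (1,7) g=1 f=9]; closed=[(0,3), (0,4), (0,5), (0,6), (0,7)]

step 1: expand (0,3) (f=9, h=5) → closed; open now [(0,2) g=5 f=11, (1,3) g=5 f=9, (1,4) g=4 f=9, (1,6) g=2 f=9, (1,7) g=1 f=9]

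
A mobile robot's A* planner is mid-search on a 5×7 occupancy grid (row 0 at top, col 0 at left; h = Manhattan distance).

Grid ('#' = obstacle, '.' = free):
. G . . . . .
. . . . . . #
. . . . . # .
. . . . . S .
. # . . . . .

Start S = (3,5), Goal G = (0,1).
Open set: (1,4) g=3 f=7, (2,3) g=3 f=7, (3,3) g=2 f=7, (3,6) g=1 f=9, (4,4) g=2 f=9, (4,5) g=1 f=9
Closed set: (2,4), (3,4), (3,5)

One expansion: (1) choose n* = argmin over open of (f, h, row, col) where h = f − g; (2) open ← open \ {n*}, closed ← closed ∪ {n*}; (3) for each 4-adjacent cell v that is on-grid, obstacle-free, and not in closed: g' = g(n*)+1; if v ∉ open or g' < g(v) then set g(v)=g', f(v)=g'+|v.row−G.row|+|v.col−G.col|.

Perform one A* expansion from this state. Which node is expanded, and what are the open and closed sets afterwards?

expanded=(1,4); open=[(0,4) g=4 f=7, (1,3) g=4 f=7, (1,5) g=4 f=9, (2,3) g=3 f=7, (3,3) g=2 f=7, (3,6) g=1 f=9, (4,4) g=2 f=9, (4,5) g=1 f=9]; closed=[(1,4), (2,4), (3,4), (3,5)]

step 1: expand (1,4) (f=7, h=4) → closed; open now [(0,4) g=4 f=7, (1,3) g=4 f=7, (1,5) g=4 f=9, (2,3) g=3 f=7, (3,3) g=2 f=7, (3,6) g=1 f=9, (4,4) g=2 f=9, (4,5) g=1 f=9]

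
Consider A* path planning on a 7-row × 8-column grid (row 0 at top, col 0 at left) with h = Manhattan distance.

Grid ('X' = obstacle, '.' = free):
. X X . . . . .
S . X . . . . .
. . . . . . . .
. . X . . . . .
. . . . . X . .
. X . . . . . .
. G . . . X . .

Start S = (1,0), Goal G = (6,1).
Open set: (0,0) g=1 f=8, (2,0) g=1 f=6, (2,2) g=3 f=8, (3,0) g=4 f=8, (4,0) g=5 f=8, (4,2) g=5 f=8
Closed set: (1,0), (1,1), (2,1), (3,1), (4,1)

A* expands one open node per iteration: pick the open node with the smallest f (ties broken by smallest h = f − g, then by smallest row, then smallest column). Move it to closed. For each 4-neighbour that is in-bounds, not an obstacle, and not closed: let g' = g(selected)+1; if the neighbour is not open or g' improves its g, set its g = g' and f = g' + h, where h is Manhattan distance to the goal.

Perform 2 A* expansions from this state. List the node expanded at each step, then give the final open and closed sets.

order=[(2,0) → (3,0)]; open=[(0,0) g=1 f=8, (2,2) g=3 f=8, (4,0) g=3 f=6, (4,2) g=5 f=8]; closed=[(1,0), (1,1), (2,0), (2,1), (3,0), (3,1), (4,1)]

step 1: expand (2,0) (f=6, h=5) → closed; open now [(0,0) g=1 f=8, (2,2) g=3 f=8, (3,0) g=2 f=6, (4,0) g=5 f=8, (4,2) g=5 f=8]
step 2: expand (3,0) (f=6, h=4) → closed; open now [(0,0) g=1 f=8, (2,2) g=3 f=8, (4,0) g=3 f=6, (4,2) g=5 f=8]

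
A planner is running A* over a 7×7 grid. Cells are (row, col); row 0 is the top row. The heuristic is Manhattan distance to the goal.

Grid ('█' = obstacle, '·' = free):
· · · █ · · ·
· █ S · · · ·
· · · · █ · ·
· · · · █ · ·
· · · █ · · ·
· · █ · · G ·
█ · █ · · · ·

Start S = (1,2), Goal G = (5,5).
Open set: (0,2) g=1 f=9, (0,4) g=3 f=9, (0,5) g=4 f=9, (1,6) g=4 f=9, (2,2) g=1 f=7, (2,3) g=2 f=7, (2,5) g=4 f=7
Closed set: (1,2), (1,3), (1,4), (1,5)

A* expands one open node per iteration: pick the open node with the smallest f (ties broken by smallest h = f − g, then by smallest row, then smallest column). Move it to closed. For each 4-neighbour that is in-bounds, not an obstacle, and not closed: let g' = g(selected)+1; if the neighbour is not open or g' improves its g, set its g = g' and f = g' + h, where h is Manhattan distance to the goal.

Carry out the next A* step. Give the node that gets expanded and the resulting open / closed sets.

expanded=(2,5); open=[(0,2) g=1 f=9, (0,4) g=3 f=9, (0,5) g=4 f=9, (1,6) g=4 f=9, (2,2) g=1 f=7, (2,3) g=2 f=7, (2,6) g=5 f=9, (3,5) g=5 f=7]; closed=[(1,2), (1,3), (1,4), (1,5), (2,5)]

step 1: expand (2,5) (f=7, h=3) → closed; open now [(0,2) g=1 f=9, (0,4) g=3 f=9, (0,5) g=4 f=9, (1,6) g=4 f=9, (2,2) g=1 f=7, (2,3) g=2 f=7, (2,6) g=5 f=9, (3,5) g=5 f=7]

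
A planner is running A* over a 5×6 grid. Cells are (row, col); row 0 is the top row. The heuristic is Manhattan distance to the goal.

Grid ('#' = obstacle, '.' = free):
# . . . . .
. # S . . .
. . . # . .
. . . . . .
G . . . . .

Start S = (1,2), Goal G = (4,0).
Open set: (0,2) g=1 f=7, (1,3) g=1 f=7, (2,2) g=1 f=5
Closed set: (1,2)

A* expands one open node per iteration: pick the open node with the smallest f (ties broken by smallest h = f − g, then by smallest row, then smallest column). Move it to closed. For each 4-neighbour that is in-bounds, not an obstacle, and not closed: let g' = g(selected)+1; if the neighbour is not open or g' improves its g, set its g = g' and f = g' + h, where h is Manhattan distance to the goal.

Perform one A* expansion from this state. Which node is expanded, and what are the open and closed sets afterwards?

step 1: expand (2,2) (f=5, h=4) → closed; open now [(0,2) g=1 f=7, (1,3) g=1 f=7, (2,1) g=2 f=5, (3,2) g=2 f=5]

expanded=(2,2); open=[(0,2) g=1 f=7, (1,3) g=1 f=7, (2,1) g=2 f=5, (3,2) g=2 f=5]; closed=[(1,2), (2,2)]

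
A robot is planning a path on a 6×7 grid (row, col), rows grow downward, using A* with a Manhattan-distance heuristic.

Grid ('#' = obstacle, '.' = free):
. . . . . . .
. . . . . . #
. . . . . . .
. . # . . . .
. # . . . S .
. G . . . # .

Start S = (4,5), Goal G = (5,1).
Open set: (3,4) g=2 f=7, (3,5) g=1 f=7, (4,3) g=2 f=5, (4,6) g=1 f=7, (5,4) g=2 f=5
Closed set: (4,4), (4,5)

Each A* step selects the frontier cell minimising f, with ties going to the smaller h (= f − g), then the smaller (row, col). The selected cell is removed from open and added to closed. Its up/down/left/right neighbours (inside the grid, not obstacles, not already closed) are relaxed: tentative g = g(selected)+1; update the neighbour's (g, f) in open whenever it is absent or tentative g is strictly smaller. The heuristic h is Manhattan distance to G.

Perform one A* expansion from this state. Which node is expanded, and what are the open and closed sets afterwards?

expanded=(4,3); open=[(3,3) g=3 f=7, (3,4) g=2 f=7, (3,5) g=1 f=7, (4,2) g=3 f=5, (4,6) g=1 f=7, (5,3) g=3 f=5, (5,4) g=2 f=5]; closed=[(4,3), (4,4), (4,5)]

step 1: expand (4,3) (f=5, h=3) → closed; open now [(3,3) g=3 f=7, (3,4) g=2 f=7, (3,5) g=1 f=7, (4,2) g=3 f=5, (4,6) g=1 f=7, (5,3) g=3 f=5, (5,4) g=2 f=5]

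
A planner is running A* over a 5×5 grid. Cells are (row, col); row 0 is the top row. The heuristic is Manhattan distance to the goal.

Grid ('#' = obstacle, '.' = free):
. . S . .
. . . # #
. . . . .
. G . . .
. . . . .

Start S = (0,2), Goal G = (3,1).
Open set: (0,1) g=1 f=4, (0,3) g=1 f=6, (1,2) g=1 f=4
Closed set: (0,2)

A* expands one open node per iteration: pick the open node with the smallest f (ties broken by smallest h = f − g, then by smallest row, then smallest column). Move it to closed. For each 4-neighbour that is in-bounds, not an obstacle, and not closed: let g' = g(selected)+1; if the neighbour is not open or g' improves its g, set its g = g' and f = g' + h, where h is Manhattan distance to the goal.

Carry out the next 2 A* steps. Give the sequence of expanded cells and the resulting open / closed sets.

step 1: expand (0,1) (f=4, h=3) → closed; open now [(0,0) g=2 f=6, (0,3) g=1 f=6, (1,1) g=2 f=4, (1,2) g=1 f=4]
step 2: expand (1,1) (f=4, h=2) → closed; open now [(0,0) g=2 f=6, (0,3) g=1 f=6, (1,0) g=3 f=6, (1,2) g=1 f=4, (2,1) g=3 f=4]

order=[(0,1) → (1,1)]; open=[(0,0) g=2 f=6, (0,3) g=1 f=6, (1,0) g=3 f=6, (1,2) g=1 f=4, (2,1) g=3 f=4]; closed=[(0,1), (0,2), (1,1)]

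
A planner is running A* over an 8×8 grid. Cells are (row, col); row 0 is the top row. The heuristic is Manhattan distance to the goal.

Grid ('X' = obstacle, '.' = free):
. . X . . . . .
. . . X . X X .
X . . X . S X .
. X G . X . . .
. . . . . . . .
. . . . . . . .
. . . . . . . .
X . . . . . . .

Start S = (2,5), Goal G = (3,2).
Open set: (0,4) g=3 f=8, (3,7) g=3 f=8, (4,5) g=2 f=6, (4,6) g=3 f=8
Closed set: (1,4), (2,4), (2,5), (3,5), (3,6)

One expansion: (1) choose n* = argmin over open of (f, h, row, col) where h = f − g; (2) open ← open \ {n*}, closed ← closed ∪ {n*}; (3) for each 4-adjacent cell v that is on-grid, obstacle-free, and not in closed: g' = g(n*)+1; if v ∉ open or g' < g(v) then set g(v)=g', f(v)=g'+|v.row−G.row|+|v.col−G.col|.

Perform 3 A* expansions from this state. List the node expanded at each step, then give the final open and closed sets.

step 1: expand (4,5) (f=6, h=4) → closed; open now [(0,4) g=3 f=8, (3,7) g=3 f=8, (4,4) g=3 f=6, (4,6) g=3 f=8, (5,5) g=3 f=8]
step 2: expand (4,4) (f=6, h=3) → closed; open now [(0,4) g=3 f=8, (3,7) g=3 f=8, (4,3) g=4 f=6, (4,6) g=3 f=8, (5,4) g=4 f=8, (5,5) g=3 f=8]
step 3: expand (4,3) (f=6, h=2) → closed; open now [(0,4) g=3 f=8, (3,3) g=5 f=6, (3,7) g=3 f=8, (4,2) g=5 f=6, (4,6) g=3 f=8, (5,3) g=5 f=8, (5,4) g=4 f=8, (5,5) g=3 f=8]

order=[(4,5) → (4,4) → (4,3)]; open=[(0,4) g=3 f=8, (3,3) g=5 f=6, (3,7) g=3 f=8, (4,2) g=5 f=6, (4,6) g=3 f=8, (5,3) g=5 f=8, (5,4) g=4 f=8, (5,5) g=3 f=8]; closed=[(1,4), (2,4), (2,5), (3,5), (3,6), (4,3), (4,4), (4,5)]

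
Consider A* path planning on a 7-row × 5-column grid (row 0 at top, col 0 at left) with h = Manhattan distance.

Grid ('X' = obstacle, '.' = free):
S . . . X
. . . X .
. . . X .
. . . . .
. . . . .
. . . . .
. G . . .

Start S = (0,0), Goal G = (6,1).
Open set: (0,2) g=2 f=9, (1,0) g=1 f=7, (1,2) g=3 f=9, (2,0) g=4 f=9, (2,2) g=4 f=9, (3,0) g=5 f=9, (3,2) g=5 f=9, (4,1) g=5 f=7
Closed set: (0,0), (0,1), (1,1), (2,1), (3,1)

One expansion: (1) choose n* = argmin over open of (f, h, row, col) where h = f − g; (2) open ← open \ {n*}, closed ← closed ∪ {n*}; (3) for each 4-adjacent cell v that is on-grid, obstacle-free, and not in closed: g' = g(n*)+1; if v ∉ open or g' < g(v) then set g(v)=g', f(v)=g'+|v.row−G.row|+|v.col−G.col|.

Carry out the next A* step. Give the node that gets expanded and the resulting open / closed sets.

expanded=(4,1); open=[(0,2) g=2 f=9, (1,0) g=1 f=7, (1,2) g=3 f=9, (2,0) g=4 f=9, (2,2) g=4 f=9, (3,0) g=5 f=9, (3,2) g=5 f=9, (4,0) g=6 f=9, (4,2) g=6 f=9, (5,1) g=6 f=7]; closed=[(0,0), (0,1), (1,1), (2,1), (3,1), (4,1)]

step 1: expand (4,1) (f=7, h=2) → closed; open now [(0,2) g=2 f=9, (1,0) g=1 f=7, (1,2) g=3 f=9, (2,0) g=4 f=9, (2,2) g=4 f=9, (3,0) g=5 f=9, (3,2) g=5 f=9, (4,0) g=6 f=9, (4,2) g=6 f=9, (5,1) g=6 f=7]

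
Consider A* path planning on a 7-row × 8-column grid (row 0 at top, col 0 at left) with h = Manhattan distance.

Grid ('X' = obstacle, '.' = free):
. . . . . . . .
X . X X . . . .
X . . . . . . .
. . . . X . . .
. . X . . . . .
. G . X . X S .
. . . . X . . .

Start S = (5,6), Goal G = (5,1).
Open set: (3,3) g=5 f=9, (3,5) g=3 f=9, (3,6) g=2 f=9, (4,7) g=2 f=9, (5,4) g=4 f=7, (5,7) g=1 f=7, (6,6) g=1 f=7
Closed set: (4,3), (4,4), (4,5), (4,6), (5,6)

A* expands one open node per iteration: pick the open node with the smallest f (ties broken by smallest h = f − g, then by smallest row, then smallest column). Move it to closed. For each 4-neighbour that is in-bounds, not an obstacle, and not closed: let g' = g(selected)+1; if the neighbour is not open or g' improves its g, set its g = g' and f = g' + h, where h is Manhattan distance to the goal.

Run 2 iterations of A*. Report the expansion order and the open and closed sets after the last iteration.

order=[(5,4) → (5,7)]; open=[(3,3) g=5 f=9, (3,5) g=3 f=9, (3,6) g=2 f=9, (4,7) g=2 f=9, (6,6) g=1 f=7, (6,7) g=2 f=9]; closed=[(4,3), (4,4), (4,5), (4,6), (5,4), (5,6), (5,7)]

step 1: expand (5,4) (f=7, h=3) → closed; open now [(3,3) g=5 f=9, (3,5) g=3 f=9, (3,6) g=2 f=9, (4,7) g=2 f=9, (5,7) g=1 f=7, (6,6) g=1 f=7]
step 2: expand (5,7) (f=7, h=6) → closed; open now [(3,3) g=5 f=9, (3,5) g=3 f=9, (3,6) g=2 f=9, (4,7) g=2 f=9, (6,6) g=1 f=7, (6,7) g=2 f=9]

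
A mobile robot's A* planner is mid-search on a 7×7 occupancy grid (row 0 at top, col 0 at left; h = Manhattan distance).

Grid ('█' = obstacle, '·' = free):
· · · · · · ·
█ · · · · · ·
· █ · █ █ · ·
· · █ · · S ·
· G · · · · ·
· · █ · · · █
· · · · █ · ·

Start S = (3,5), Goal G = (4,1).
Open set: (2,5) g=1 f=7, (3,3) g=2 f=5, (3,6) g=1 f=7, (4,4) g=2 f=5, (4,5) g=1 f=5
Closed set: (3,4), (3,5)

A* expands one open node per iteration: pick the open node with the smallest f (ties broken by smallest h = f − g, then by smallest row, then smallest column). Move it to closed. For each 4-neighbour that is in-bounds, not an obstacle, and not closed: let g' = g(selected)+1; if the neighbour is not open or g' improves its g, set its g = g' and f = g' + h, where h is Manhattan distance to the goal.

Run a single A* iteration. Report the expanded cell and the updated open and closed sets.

step 1: expand (3,3) (f=5, h=3) → closed; open now [(2,5) g=1 f=7, (3,6) g=1 f=7, (4,3) g=3 f=5, (4,4) g=2 f=5, (4,5) g=1 f=5]

expanded=(3,3); open=[(2,5) g=1 f=7, (3,6) g=1 f=7, (4,3) g=3 f=5, (4,4) g=2 f=5, (4,5) g=1 f=5]; closed=[(3,3), (3,4), (3,5)]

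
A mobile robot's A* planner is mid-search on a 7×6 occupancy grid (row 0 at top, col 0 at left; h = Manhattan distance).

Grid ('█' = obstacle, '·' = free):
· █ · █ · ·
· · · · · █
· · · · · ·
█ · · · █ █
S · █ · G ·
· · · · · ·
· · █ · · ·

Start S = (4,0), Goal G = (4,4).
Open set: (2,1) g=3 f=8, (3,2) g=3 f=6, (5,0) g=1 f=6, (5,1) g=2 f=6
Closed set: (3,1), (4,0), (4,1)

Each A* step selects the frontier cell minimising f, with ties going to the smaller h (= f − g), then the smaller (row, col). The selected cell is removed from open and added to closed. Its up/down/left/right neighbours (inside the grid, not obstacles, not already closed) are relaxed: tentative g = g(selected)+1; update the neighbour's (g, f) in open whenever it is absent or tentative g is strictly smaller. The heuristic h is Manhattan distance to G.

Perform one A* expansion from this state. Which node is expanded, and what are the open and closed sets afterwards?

expanded=(3,2); open=[(2,1) g=3 f=8, (2,2) g=4 f=8, (3,3) g=4 f=6, (5,0) g=1 f=6, (5,1) g=2 f=6]; closed=[(3,1), (3,2), (4,0), (4,1)]

step 1: expand (3,2) (f=6, h=3) → closed; open now [(2,1) g=3 f=8, (2,2) g=4 f=8, (3,3) g=4 f=6, (5,0) g=1 f=6, (5,1) g=2 f=6]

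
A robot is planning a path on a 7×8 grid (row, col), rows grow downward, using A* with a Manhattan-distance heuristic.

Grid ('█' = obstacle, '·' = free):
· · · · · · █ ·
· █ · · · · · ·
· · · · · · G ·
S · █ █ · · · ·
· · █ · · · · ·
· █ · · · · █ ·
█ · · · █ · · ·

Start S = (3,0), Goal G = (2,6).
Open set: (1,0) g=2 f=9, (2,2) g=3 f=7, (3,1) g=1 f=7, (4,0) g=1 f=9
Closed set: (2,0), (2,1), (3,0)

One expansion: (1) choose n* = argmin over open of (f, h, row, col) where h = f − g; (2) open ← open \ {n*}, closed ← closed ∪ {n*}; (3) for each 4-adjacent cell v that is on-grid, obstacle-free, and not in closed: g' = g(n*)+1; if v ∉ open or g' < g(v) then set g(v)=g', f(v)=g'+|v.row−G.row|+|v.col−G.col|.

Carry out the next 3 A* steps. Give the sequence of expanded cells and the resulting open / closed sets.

order=[(2,2) → (2,3) → (2,4)]; open=[(1,0) g=2 f=9, (1,2) g=4 f=9, (1,3) g=5 f=9, (1,4) g=6 f=9, (2,5) g=6 f=7, (3,1) g=1 f=7, (3,4) g=6 f=9, (4,0) g=1 f=9]; closed=[(2,0), (2,1), (2,2), (2,3), (2,4), (3,0)]

step 1: expand (2,2) (f=7, h=4) → closed; open now [(1,0) g=2 f=9, (1,2) g=4 f=9, (2,3) g=4 f=7, (3,1) g=1 f=7, (4,0) g=1 f=9]
step 2: expand (2,3) (f=7, h=3) → closed; open now [(1,0) g=2 f=9, (1,2) g=4 f=9, (1,3) g=5 f=9, (2,4) g=5 f=7, (3,1) g=1 f=7, (4,0) g=1 f=9]
step 3: expand (2,4) (f=7, h=2) → closed; open now [(1,0) g=2 f=9, (1,2) g=4 f=9, (1,3) g=5 f=9, (1,4) g=6 f=9, (2,5) g=6 f=7, (3,1) g=1 f=7, (3,4) g=6 f=9, (4,0) g=1 f=9]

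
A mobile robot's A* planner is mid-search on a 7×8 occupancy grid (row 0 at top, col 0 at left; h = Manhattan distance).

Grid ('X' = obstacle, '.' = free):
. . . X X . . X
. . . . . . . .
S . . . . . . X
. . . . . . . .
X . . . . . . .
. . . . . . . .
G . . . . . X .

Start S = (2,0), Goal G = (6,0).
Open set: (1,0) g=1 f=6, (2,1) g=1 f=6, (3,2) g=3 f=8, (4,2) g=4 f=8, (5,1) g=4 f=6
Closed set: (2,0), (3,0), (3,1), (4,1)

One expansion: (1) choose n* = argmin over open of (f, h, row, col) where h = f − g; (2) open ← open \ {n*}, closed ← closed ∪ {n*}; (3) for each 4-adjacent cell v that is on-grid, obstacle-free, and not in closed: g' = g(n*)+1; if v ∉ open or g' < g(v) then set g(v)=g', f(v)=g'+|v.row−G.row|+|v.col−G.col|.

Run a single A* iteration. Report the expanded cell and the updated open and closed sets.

step 1: expand (5,1) (f=6, h=2) → closed; open now [(1,0) g=1 f=6, (2,1) g=1 f=6, (3,2) g=3 f=8, (4,2) g=4 f=8, (5,0) g=5 f=6, (5,2) g=5 f=8, (6,1) g=5 f=6]

expanded=(5,1); open=[(1,0) g=1 f=6, (2,1) g=1 f=6, (3,2) g=3 f=8, (4,2) g=4 f=8, (5,0) g=5 f=6, (5,2) g=5 f=8, (6,1) g=5 f=6]; closed=[(2,0), (3,0), (3,1), (4,1), (5,1)]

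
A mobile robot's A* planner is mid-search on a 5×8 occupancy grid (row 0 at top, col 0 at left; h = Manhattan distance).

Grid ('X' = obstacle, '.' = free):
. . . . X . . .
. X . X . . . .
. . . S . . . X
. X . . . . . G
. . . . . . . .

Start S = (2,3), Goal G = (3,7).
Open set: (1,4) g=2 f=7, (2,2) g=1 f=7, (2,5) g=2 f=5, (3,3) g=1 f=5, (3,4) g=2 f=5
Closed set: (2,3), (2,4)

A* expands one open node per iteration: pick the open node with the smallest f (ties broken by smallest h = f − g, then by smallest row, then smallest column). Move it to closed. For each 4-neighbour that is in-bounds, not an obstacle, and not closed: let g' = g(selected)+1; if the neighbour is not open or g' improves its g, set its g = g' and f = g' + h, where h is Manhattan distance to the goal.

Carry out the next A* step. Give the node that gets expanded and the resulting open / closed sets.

expanded=(2,5); open=[(1,4) g=2 f=7, (1,5) g=3 f=7, (2,2) g=1 f=7, (2,6) g=3 f=5, (3,3) g=1 f=5, (3,4) g=2 f=5, (3,5) g=3 f=5]; closed=[(2,3), (2,4), (2,5)]

step 1: expand (2,5) (f=5, h=3) → closed; open now [(1,4) g=2 f=7, (1,5) g=3 f=7, (2,2) g=1 f=7, (2,6) g=3 f=5, (3,3) g=1 f=5, (3,4) g=2 f=5, (3,5) g=3 f=5]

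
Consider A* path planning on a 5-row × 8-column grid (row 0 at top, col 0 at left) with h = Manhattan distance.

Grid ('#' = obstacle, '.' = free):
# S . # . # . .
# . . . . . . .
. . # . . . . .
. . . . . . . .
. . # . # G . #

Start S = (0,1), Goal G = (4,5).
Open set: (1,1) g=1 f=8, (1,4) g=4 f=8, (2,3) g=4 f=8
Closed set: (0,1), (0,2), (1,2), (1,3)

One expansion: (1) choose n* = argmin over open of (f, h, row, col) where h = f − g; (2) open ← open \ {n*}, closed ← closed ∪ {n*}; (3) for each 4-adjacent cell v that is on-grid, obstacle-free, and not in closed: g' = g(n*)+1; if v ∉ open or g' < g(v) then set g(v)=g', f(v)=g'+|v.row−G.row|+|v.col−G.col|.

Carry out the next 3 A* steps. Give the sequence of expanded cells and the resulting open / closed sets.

order=[(1,4) → (1,5) → (2,5)]; open=[(0,4) g=5 f=10, (1,1) g=1 f=8, (1,6) g=6 f=10, (2,3) g=4 f=8, (2,4) g=5 f=8, (2,6) g=7 f=10, (3,5) g=7 f=8]; closed=[(0,1), (0,2), (1,2), (1,3), (1,4), (1,5), (2,5)]

step 1: expand (1,4) (f=8, h=4) → closed; open now [(0,4) g=5 f=10, (1,1) g=1 f=8, (1,5) g=5 f=8, (2,3) g=4 f=8, (2,4) g=5 f=8]
step 2: expand (1,5) (f=8, h=3) → closed; open now [(0,4) g=5 f=10, (1,1) g=1 f=8, (1,6) g=6 f=10, (2,3) g=4 f=8, (2,4) g=5 f=8, (2,5) g=6 f=8]
step 3: expand (2,5) (f=8, h=2) → closed; open now [(0,4) g=5 f=10, (1,1) g=1 f=8, (1,6) g=6 f=10, (2,3) g=4 f=8, (2,4) g=5 f=8, (2,6) g=7 f=10, (3,5) g=7 f=8]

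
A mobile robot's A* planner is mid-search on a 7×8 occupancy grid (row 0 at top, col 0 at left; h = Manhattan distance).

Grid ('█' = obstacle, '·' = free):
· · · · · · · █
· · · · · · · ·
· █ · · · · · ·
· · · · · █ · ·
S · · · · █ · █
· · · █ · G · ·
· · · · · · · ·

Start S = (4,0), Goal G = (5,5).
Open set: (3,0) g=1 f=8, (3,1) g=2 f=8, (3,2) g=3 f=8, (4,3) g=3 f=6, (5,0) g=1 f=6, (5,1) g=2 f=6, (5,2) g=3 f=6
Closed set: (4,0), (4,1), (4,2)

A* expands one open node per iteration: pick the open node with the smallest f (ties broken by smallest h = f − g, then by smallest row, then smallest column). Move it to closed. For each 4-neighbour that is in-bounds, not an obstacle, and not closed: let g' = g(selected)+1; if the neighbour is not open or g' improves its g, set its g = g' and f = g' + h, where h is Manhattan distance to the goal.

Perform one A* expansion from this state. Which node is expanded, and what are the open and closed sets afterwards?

expanded=(4,3); open=[(3,0) g=1 f=8, (3,1) g=2 f=8, (3,2) g=3 f=8, (3,3) g=4 f=8, (4,4) g=4 f=6, (5,0) g=1 f=6, (5,1) g=2 f=6, (5,2) g=3 f=6]; closed=[(4,0), (4,1), (4,2), (4,3)]

step 1: expand (4,3) (f=6, h=3) → closed; open now [(3,0) g=1 f=8, (3,1) g=2 f=8, (3,2) g=3 f=8, (3,3) g=4 f=8, (4,4) g=4 f=6, (5,0) g=1 f=6, (5,1) g=2 f=6, (5,2) g=3 f=6]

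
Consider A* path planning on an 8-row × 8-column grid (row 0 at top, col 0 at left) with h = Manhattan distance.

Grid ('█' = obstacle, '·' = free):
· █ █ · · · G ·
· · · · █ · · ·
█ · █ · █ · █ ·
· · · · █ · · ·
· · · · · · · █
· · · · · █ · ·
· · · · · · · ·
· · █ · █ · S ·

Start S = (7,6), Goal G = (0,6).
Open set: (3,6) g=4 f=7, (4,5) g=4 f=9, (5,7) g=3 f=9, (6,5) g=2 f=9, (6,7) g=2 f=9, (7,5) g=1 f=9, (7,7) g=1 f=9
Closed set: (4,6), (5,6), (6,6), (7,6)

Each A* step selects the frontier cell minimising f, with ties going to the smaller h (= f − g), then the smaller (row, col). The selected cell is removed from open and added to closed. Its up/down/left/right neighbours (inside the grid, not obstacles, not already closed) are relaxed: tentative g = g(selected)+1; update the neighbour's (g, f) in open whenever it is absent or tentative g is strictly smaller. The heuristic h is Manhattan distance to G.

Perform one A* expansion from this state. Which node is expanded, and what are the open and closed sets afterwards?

expanded=(3,6); open=[(3,5) g=5 f=9, (3,7) g=5 f=9, (4,5) g=4 f=9, (5,7) g=3 f=9, (6,5) g=2 f=9, (6,7) g=2 f=9, (7,5) g=1 f=9, (7,7) g=1 f=9]; closed=[(3,6), (4,6), (5,6), (6,6), (7,6)]

step 1: expand (3,6) (f=7, h=3) → closed; open now [(3,5) g=5 f=9, (3,7) g=5 f=9, (4,5) g=4 f=9, (5,7) g=3 f=9, (6,5) g=2 f=9, (6,7) g=2 f=9, (7,5) g=1 f=9, (7,7) g=1 f=9]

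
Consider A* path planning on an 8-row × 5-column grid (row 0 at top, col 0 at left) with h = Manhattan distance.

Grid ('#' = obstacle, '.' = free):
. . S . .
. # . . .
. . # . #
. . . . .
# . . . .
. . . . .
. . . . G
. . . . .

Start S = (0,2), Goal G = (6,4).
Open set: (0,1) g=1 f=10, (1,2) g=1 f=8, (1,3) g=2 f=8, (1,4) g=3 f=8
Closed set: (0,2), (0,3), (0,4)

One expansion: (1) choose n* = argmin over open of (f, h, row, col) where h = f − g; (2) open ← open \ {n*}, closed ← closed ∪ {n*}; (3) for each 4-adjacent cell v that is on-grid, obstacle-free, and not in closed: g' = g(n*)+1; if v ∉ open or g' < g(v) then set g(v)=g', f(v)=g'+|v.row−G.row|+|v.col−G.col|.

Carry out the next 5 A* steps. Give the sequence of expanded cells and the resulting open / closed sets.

order=[(1,4) → (1,3) → (2,3) → (3,3) → (3,4)]; open=[(0,1) g=1 f=10, (1,2) g=1 f=8, (3,2) g=5 f=10, (4,3) g=5 f=8, (4,4) g=6 f=8]; closed=[(0,2), (0,3), (0,4), (1,3), (1,4), (2,3), (3,3), (3,4)]

step 1: expand (1,4) (f=8, h=5) → closed; open now [(0,1) g=1 f=10, (1,2) g=1 f=8, (1,3) g=2 f=8]
step 2: expand (1,3) (f=8, h=6) → closed; open now [(0,1) g=1 f=10, (1,2) g=1 f=8, (2,3) g=3 f=8]
step 3: expand (2,3) (f=8, h=5) → closed; open now [(0,1) g=1 f=10, (1,2) g=1 f=8, (3,3) g=4 f=8]
step 4: expand (3,3) (f=8, h=4) → closed; open now [(0,1) g=1 f=10, (1,2) g=1 f=8, (3,2) g=5 f=10, (3,4) g=5 f=8, (4,3) g=5 f=8]
step 5: expand (3,4) (f=8, h=3) → closed; open now [(0,1) g=1 f=10, (1,2) g=1 f=8, (3,2) g=5 f=10, (4,3) g=5 f=8, (4,4) g=6 f=8]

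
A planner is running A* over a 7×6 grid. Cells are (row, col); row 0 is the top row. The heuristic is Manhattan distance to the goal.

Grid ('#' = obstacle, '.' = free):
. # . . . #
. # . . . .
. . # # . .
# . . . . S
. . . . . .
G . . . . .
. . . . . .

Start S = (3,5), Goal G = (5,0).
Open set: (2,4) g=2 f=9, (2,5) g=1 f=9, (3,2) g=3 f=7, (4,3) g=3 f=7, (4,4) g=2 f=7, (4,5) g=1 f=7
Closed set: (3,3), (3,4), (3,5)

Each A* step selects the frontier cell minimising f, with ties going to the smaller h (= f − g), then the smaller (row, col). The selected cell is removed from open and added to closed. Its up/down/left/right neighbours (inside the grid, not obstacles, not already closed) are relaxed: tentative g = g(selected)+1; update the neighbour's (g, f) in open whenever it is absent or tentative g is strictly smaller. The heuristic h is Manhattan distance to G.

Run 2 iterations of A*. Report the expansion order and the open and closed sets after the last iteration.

order=[(3,2) → (3,1)]; open=[(2,1) g=5 f=9, (2,4) g=2 f=9, (2,5) g=1 f=9, (4,1) g=5 f=7, (4,2) g=4 f=7, (4,3) g=3 f=7, (4,4) g=2 f=7, (4,5) g=1 f=7]; closed=[(3,1), (3,2), (3,3), (3,4), (3,5)]

step 1: expand (3,2) (f=7, h=4) → closed; open now [(2,4) g=2 f=9, (2,5) g=1 f=9, (3,1) g=4 f=7, (4,2) g=4 f=7, (4,3) g=3 f=7, (4,4) g=2 f=7, (4,5) g=1 f=7]
step 2: expand (3,1) (f=7, h=3) → closed; open now [(2,1) g=5 f=9, (2,4) g=2 f=9, (2,5) g=1 f=9, (4,1) g=5 f=7, (4,2) g=4 f=7, (4,3) g=3 f=7, (4,4) g=2 f=7, (4,5) g=1 f=7]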